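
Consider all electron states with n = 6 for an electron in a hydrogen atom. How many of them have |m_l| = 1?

20

The n = 6 shell has l = 0 through 5; check each.
Orbitals with |m_l| = 1, by l: l=1 → 2; l=2 → 2; l=3 → 2; l=4 → 2; l=5 → 2.
Orbitals: 2 + 2 + 2 + 2 + 2 = 10. Each orbital carries two spin states, so 10 × 2 = 20 states.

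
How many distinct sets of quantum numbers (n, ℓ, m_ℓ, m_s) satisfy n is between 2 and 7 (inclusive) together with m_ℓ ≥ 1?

Work shell by shell — for each n, count the (ℓ, m_ℓ) pairs that satisfy m_ℓ ≥ 1:
n=2 → 1; n=3 → 3; n=4 → 6; n=5 → 10; n=6 → 15; n=7 → 21.
Orbitals: 1 + 3 + 6 + 10 + 15 + 21 = 56. Including both spin states (m_s = ±1/2) gives 2 × 56 = 112 states.

112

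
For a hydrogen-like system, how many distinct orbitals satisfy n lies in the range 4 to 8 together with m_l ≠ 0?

160

For each n in the range, tally the orbitals obeying m_l ≠ 0:
n=4 → 12; n=5 → 20; n=6 → 30; n=7 → 42; n=8 → 56.
Total orbitals: 12 + 20 + 30 + 42 + 56 = 160.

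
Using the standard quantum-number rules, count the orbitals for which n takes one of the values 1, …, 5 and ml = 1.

10

Work shell by shell — for each n, count the (l, ml) pairs that satisfy ml = 1:
n=2 → 1; n=3 → 2; n=4 → 3; n=5 → 4.
Total orbitals: 1 + 2 + 3 + 4 = 10.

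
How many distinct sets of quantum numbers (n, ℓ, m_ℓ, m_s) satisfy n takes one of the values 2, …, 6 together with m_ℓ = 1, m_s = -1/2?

15

For each n in the range, tally the orbitals obeying m_ℓ = 1:
n=2 → 1; n=3 → 2; n=4 → 3; n=5 → 4; n=6 → 5.
Orbitals: 1 + 2 + 3 + 4 + 5 = 15. With m_s fixed to -1/2 there is one state per orbital, so 15 states.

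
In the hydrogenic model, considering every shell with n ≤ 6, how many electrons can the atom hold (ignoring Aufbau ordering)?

Total orbitals = 1² + 2² + 3² + 4² + 5² + 6² = 91. Doubling for spin gives 182 electrons.

182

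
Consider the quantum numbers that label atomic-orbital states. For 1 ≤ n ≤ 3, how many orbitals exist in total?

14

Total orbitals = 1² + 2² + 3² = 14.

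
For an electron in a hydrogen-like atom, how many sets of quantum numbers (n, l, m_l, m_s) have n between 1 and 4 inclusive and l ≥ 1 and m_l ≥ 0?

32

Go shell by shell, enumerating (l, m_l) with l ≥ 1 and m_l ≥ 0:
n=2 → 2; n=3 → 5; n=4 → 9.
Orbitals: 2 + 5 + 9 = 16. Including both spin states (m_s = ±1/2) gives 2 × 16 = 32 states.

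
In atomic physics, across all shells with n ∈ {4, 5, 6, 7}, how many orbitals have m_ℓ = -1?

18

Count contributing orbitals for each principal shell:
n=4 → 3; n=5 → 4; n=6 → 5; n=7 → 6.
Total orbitals: 3 + 4 + 5 + 6 = 18.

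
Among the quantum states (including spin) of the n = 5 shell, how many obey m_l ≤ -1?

With n = 5 the allowed l are 0, 1, …, 4.
Contributions: l=1 → 1; l=2 → 2; l=3 → 3; l=4 → 4.
Orbitals: 1 + 2 + 3 + 4 = 10. Each orbital carries two spin states, so 10 × 2 = 20 states.

20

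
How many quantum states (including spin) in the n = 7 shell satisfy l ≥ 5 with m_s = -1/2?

24

With n = 7 the allowed l are 0, 1, …, 6.
Orbitals with l ≥ 5, by l: l=5 → 11; l=6 → 13.
Orbitals: 11 + 13 = 24. With m_s fixed to a single value there is one state per orbital, giving 24 states.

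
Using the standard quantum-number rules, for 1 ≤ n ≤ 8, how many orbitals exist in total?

Total orbitals = 1² + 2² + 3² + 4² + 5² + 6² + 7² + 8² = 204.

204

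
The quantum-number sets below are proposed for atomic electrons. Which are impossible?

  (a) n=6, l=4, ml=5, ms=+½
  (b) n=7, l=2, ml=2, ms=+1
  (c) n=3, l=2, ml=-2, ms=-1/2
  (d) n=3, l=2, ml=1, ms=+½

(a) has |ml| = 5 > l = 4, violating −l ≤ ml ≤ l.
(b) has ms = +1, but an electron's spin must be ±1/2.
The remaining sets (c), (d) satisfy all four rules.

(a) and (b)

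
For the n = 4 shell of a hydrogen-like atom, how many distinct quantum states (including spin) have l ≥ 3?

Go through l = 0, …, 3 (the values permitted for n = 4).
Contributions: l=3 → 7.
Orbitals: 7. Each orbital carries two spin states, so 7 × 2 = 14 states.

14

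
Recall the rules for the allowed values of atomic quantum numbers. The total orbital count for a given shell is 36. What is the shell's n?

n = 6

n² = 36 ⇒ n = 6.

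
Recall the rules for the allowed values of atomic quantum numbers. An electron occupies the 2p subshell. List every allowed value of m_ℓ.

The 2p subshell has ℓ = 1, and m_ℓ takes every integer from −ℓ to +ℓ. With ℓ = 1 that gives the 3 values -1, 0, 1.

-1, 0, 1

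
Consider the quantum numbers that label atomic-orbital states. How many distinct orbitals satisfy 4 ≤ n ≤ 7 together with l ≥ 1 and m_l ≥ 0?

For each n in the range, tally the orbitals obeying l ≥ 1 and m_l ≥ 0:
n=4 → 9; n=5 → 14; n=6 → 20; n=7 → 27.
Total orbitals: 9 + 14 + 20 + 27 = 70.

70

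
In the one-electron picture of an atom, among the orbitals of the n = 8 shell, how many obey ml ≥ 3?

With n = 8 the allowed l are 0, 1, …, 7.
Orbitals with ml ≥ 3, by l: l=3 → 1; l=4 → 2; l=5 → 3; l=6 → 4; l=7 → 5.
Total orbitals: 1 + 2 + 3 + 4 + 5 = 15.

15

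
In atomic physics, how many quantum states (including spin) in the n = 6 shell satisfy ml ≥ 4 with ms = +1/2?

3

The n = 6 shell has l = 0 through 5; check each.
Per l-value: l=4 → 1; l=5 → 2.
Orbitals: 1 + 2 = 3. With ms fixed to a single value there is one state per orbital, giving 3 states.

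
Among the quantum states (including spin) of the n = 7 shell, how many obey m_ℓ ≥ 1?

The n = 7 shell has ℓ = 0 through 6; check each.
The (ℓ, m_ℓ) pairs meeting m_ℓ ≥ 1 give: ℓ=1 → 1; ℓ=2 → 2; ℓ=3 → 3; ℓ=4 → 4; ℓ=5 → 5; ℓ=6 → 6.
Orbitals: 1 + 2 + 3 + 4 + 5 + 6 = 21. Each orbital carries two spin states, so 21 × 2 = 42 states.

42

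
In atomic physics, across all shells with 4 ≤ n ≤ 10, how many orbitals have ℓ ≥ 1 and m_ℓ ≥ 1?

161

Count contributing orbitals for each principal shell:
n=4 → 6; n=5 → 10; n=6 → 15; n=7 → 21; n=8 → 28; n=9 → 36; n=10 → 45.
Total orbitals: 6 + 10 + 15 + 21 + 28 + 36 + 45 = 161.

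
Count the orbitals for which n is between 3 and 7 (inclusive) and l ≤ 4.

100

For each n in the range, tally the orbitals obeying l ≤ 4:
n=3 → 9; n=4 → 16; n=5 → 25; n=6 → 25; n=7 → 25.
Total orbitals: 9 + 16 + 25 + 25 + 25 = 100.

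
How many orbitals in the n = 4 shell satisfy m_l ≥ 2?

Per l-value: l=2 → 1; l=3 → 2.
Total orbitals: 1 + 2 = 3.

3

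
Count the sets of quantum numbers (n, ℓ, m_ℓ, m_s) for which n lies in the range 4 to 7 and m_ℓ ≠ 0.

Work shell by shell — for each n, count the (ℓ, m_ℓ) pairs that satisfy m_ℓ ≠ 0:
n=4 → 12; n=5 → 20; n=6 → 30; n=7 → 42.
Orbitals: 12 + 20 + 30 + 42 = 104. Including both spin states (m_s = ±1/2) gives 2 × 104 = 208 states.

208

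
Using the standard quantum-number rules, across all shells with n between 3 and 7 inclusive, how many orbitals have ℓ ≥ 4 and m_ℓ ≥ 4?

10

For each n in the range, tally the orbitals obeying ℓ ≥ 4 and m_ℓ ≥ 4:
n=5 → 1; n=6 → 3; n=7 → 6.
Total orbitals: 1 + 3 + 6 = 10.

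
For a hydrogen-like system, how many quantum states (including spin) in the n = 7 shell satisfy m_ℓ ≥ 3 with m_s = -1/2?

Go through ℓ = 0, …, 6 (the values permitted for n = 7).
The (ℓ, m_ℓ) pairs meeting m_ℓ ≥ 3 give: ℓ=3 → 1; ℓ=4 → 2; ℓ=5 → 3; ℓ=6 → 4.
Orbitals: 1 + 2 + 3 + 4 = 10. With m_s fixed to a single value there is one state per orbital, giving 10 states.

10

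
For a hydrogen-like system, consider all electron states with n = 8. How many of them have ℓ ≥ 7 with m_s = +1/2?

With n = 8 the allowed ℓ are 0, 1, …, 7.
Contributions: ℓ=7 → 15.
Orbitals: 15. With m_s fixed to a single value there is one state per orbital, giving 15 states.

15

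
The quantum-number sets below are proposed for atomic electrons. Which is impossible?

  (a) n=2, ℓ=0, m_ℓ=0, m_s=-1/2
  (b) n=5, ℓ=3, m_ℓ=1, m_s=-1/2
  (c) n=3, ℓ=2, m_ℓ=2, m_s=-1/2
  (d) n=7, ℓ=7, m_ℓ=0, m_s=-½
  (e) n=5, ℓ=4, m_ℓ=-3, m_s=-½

(d)

(d) has ℓ = 7 ≥ n = 7, violating 0 ≤ ℓ ≤ n−1.
The remaining sets (a), (b), (c), (e) satisfy all four rules.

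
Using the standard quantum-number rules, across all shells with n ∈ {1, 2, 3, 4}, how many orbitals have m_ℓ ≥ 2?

Treat each shell separately and count matching orbitals:
n=3 → 1; n=4 → 3.
Total orbitals: 1 + 3 = 4.

4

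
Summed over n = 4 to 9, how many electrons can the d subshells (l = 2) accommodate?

60

A d subshell (l = 2) exists for every n ≥ 3, so shells n = 4, 5, 6, 7, 8, 9 each contribute one — 6 subshells.
Since each d subshell holds 2(2·2+1) = 10 electrons, the total is 6 × 10 = 60.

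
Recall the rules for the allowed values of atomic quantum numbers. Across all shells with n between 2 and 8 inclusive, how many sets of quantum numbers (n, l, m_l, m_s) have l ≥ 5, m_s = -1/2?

For each n in the range, tally the orbitals obeying l ≥ 5:
n=6 → 11; n=7 → 24; n=8 → 39.
Orbitals: 11 + 24 + 39 = 74. With m_s fixed to -1/2 there is one state per orbital, so 74 states.

74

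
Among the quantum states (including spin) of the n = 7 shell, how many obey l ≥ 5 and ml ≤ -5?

For n = 7, l ranges over 0 … 6.
The (l, ml) pairs meeting l ≥ 5 and ml ≤ -5 give: l=5 → 1; l=6 → 2.
Orbitals: 1 + 2 = 3. Each orbital carries two spin states, so 3 × 2 = 6 states.

6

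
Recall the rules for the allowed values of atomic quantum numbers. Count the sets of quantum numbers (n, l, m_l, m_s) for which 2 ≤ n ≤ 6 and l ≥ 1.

Treat each shell separately and count matching orbitals:
n=2 → 3; n=3 → 8; n=4 → 15; n=5 → 24; n=6 → 35.
Orbitals: 3 + 8 + 15 + 24 + 35 = 85. Including both spin states (m_s = ±1/2) gives 2 × 85 = 170 states.

170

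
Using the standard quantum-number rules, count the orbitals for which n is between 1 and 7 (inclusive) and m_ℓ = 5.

For each n in the range, tally the orbitals obeying m_ℓ = 5:
n=6 → 1; n=7 → 2.
Total orbitals: 1 + 2 = 3.

3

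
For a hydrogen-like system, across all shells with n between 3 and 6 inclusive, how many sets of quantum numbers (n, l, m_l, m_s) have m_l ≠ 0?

Count contributing orbitals for each principal shell:
n=3 → 6; n=4 → 12; n=5 → 20; n=6 → 30.
Orbitals: 6 + 12 + 20 + 30 = 68. Including both spin states (m_s = ±1/2) gives 2 × 68 = 136 states.

136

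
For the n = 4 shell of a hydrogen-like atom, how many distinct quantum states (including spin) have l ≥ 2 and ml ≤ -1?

10

With n = 4 the allowed l are 0, 1, …, 3.
The (l, ml) pairs meeting l ≥ 2 and ml ≤ -1 give: l=2 → 2; l=3 → 3.
Orbitals: 2 + 3 = 5. Each orbital carries two spin states, so 5 × 2 = 10 states.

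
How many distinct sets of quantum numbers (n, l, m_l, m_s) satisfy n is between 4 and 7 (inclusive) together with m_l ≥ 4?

Go shell by shell, enumerating (l, m_l) with m_l ≥ 4:
n=5 → 1; n=6 → 3; n=7 → 6.
Orbitals: 1 + 3 + 6 = 10. Including both spin states (m_s = ±1/2) gives 2 × 10 = 20 states.

20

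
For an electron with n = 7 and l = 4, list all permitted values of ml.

-4, -3, -2, -1, 0, 1, 2, 3, 4

ml takes every integer from −l to +l. With l = 4 that gives the 9 values -4, -3, -2, -1, 0, 1, 2, 3, 4.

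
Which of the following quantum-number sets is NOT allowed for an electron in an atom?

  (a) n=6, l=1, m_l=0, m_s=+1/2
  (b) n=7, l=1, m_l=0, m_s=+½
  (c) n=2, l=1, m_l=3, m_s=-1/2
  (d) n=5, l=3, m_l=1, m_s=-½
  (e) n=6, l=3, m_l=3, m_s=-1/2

(c)

(c) has |m_l| = 3 > l = 1, violating −l ≤ m_l ≤ l.
The remaining sets (a), (b), (d), (e) satisfy all four rules.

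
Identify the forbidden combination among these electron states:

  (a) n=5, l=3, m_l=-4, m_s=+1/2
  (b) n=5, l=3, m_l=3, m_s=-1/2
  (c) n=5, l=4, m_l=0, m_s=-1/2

(a)

(a) has |m_l| = 4 > l = 3, violating −l ≤ m_l ≤ l.
The remaining sets (b), (c) satisfy all four rules.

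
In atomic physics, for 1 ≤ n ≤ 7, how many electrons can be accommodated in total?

280

Total orbitals = 1² + 2² + 3² + 4² + 5² + 6² + 7² = 140. Doubling for spin gives 280 electrons.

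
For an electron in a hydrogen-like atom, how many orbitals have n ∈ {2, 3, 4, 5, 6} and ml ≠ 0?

70

Treat each shell separately and count matching orbitals:
n=2 → 2; n=3 → 6; n=4 → 12; n=5 → 20; n=6 → 30.
Total orbitals: 2 + 6 + 12 + 20 + 30 = 70.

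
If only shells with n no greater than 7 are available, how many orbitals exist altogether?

140

Total orbitals = 1² + 2² + 3² + 4² + 5² + 6² + 7² = 140.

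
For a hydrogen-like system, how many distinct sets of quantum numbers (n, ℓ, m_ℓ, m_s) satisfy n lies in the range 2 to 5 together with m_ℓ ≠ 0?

80

Work shell by shell — for each n, count the (ℓ, m_ℓ) pairs that satisfy m_ℓ ≠ 0:
n=2 → 2; n=3 → 6; n=4 → 12; n=5 → 20.
Orbitals: 2 + 6 + 12 + 20 = 40. Including both spin states (m_s = ±1/2) gives 2 × 40 = 80 states.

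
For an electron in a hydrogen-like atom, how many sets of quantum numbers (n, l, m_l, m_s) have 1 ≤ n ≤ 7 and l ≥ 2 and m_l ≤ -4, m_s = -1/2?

10

Count contributing orbitals for each principal shell:
n=5 → 1; n=6 → 3; n=7 → 6.
Orbitals: 1 + 3 + 6 = 10. With m_s fixed to -1/2 there is one state per orbital, so 10 states.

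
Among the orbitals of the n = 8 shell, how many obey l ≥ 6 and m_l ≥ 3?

9

Go through l = 0, …, 7 (the values permitted for n = 8).
Contributions: l=6 → 4; l=7 → 5.
Total orbitals: 4 + 5 = 9.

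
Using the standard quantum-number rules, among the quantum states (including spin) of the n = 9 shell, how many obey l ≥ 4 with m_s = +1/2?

The n = 9 shell has l = 0 through 8; check each.
Contributions: l=4 → 9; l=5 → 11; l=6 → 13; l=7 → 15; l=8 → 17.
Orbitals: 9 + 11 + 13 + 15 + 17 = 65. With m_s fixed to a single value there is one state per orbital, giving 65 states.

65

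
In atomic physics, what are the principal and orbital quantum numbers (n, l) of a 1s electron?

The leading integer gives n = 1; the letter 's' means l = 0.

n = 1, l = 0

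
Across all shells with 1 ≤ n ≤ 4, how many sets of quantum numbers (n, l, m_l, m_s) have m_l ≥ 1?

20

Work shell by shell — for each n, count the (l, m_l) pairs that satisfy m_l ≥ 1:
n=2 → 1; n=3 → 3; n=4 → 6.
Orbitals: 1 + 3 + 6 = 10. Including both spin states (m_s = ±1/2) gives 2 × 10 = 20 states.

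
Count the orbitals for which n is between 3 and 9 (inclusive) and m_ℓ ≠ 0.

238

Go shell by shell, enumerating (ℓ, m_ℓ) with m_ℓ ≠ 0:
n=3 → 6; n=4 → 12; n=5 → 20; n=6 → 30; n=7 → 42; n=8 → 56; n=9 → 72.
Total orbitals: 6 + 12 + 20 + 30 + 42 + 56 + 72 = 238.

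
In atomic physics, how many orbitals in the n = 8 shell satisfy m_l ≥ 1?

The (l, m_l) pairs meeting m_l ≥ 1 give: l=1 → 1; l=2 → 2; l=3 → 3; l=4 → 4; l=5 → 5; l=6 → 6; l=7 → 7.
Total orbitals: 1 + 2 + 3 + 4 + 5 + 6 + 7 = 28.

28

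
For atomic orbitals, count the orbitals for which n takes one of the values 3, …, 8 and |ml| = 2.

Treat each shell separately and count matching orbitals:
n=3 → 2; n=4 → 4; n=5 → 6; n=6 → 8; n=7 → 10; n=8 → 12.
Total orbitals: 2 + 4 + 6 + 8 + 10 + 12 = 42.

42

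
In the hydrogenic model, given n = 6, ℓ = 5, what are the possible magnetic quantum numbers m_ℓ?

-5, -4, -3, -2, -1, 0, 1, 2, 3, 4, 5

m_ℓ takes every integer from −ℓ to +ℓ. With ℓ = 5 that gives the 11 values -5, -4, -3, -2, -1, 0, 1, 2, 3, 4, 5.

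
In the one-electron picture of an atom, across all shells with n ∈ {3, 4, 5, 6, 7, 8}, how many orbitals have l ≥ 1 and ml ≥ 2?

Work shell by shell — for each n, count the (l, ml) pairs that satisfy l ≥ 1 and ml ≥ 2:
n=3 → 1; n=4 → 3; n=5 → 6; n=6 → 10; n=7 → 15; n=8 → 21.
Total orbitals: 1 + 3 + 6 + 10 + 15 + 21 = 56.

56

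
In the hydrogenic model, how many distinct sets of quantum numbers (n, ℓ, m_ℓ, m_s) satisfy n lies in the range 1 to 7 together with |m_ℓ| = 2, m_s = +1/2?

30

Treat each shell separately and count matching orbitals:
n=3 → 2; n=4 → 4; n=5 → 6; n=6 → 8; n=7 → 10.
Orbitals: 2 + 4 + 6 + 8 + 10 = 30. With m_s fixed to +1/2 there is one state per orbital, so 30 states.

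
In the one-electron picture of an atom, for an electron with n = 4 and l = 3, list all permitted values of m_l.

m_l takes every integer from −l to +l. With l = 3 that gives the 7 values -3, -2, -1, 0, 1, 2, 3.

-3, -2, -1, 0, 1, 2, 3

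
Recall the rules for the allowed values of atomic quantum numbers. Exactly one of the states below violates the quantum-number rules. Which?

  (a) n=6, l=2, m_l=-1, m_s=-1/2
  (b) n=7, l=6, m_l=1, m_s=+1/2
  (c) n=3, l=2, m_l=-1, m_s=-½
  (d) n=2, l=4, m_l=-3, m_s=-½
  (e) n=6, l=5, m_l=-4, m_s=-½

(d)

(d) has l = 4 ≥ n = 2, violating 0 ≤ l ≤ n−1.
The remaining sets (a), (b), (c), (e) satisfy all four rules.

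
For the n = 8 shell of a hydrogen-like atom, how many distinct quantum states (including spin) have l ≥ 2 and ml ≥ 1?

The n = 8 shell has l = 0 through 7; check each.
Contributions: l=2 → 2; l=3 → 3; l=4 → 4; l=5 → 5; l=6 → 6; l=7 → 7.
Orbitals: 2 + 3 + 4 + 5 + 6 + 7 = 27. Each orbital carries two spin states, so 27 × 2 = 54 states.

54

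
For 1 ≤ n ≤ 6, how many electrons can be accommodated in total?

182

Total orbitals = 1² + 2² + 3² + 4² + 5² + 6² = 91. Doubling for spin gives 182 electrons.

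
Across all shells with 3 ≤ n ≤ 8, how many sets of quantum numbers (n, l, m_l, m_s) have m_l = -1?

Count contributing orbitals for each principal shell:
n=3 → 2; n=4 → 3; n=5 → 4; n=6 → 5; n=7 → 6; n=8 → 7.
Orbitals: 2 + 3 + 4 + 5 + 6 + 7 = 27. Including both spin states (m_s = ±1/2) gives 2 × 27 = 54 states.

54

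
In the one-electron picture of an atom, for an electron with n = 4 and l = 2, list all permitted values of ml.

-2, -1, 0, 1, 2

ml takes every integer from −l to +l. With l = 2 that gives the 5 values -2, -1, 0, 1, 2.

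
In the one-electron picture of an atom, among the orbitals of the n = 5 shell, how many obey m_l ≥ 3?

The n = 5 shell has l = 0 through 4; check each.
Orbitals with m_l ≥ 3, by l: l=3 → 1; l=4 → 2.
Total orbitals: 1 + 2 = 3.

3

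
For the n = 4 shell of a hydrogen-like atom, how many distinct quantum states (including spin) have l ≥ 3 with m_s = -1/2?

7

Go through l = 0, …, 3 (the values permitted for n = 4).
Per l-value: l=3 → 7.
Orbitals: 7. With m_s fixed to a single value there is one state per orbital, giving 7 states.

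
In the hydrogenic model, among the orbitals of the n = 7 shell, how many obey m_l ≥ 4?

The n = 7 shell has l = 0 through 6; check each.
Orbitals with m_l ≥ 4, by l: l=4 → 1; l=5 → 2; l=6 → 3.
Total orbitals: 1 + 2 + 3 = 6.

6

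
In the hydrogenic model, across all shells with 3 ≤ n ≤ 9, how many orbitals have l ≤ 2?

63

Go shell by shell, enumerating (l, m_l) with l ≤ 2:
n=3 → 9; n=4 → 9; n=5 → 9; n=6 → 9; n=7 → 9; n=8 → 9; n=9 → 9.
Total orbitals: 9 + 9 + 9 + 9 + 9 + 9 + 9 = 63.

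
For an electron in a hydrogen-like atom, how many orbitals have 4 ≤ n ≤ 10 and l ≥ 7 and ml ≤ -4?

Treat each shell separately and count matching orbitals:
n=8 → 4; n=9 → 9; n=10 → 15.
Total orbitals: 4 + 9 + 15 = 28.

28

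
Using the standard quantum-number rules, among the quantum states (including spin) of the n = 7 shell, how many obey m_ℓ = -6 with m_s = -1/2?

Go through ℓ = 0, …, 6 (the values permitted for n = 7).
Orbitals with m_ℓ = -6, by ℓ: ℓ=6 → 1.
Orbitals: 1. With m_s fixed to a single value there is one state per orbital, giving 1 state.

1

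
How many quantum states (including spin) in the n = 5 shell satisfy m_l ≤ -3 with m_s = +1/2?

With n = 5 the allowed l are 0, 1, …, 4.
Per l-value: l=3 → 1; l=4 → 2.
Orbitals: 1 + 2 = 3. With m_s fixed to a single value there is one state per orbital, giving 3 states.

3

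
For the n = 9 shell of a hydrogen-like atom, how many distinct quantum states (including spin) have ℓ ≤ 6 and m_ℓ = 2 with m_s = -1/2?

5

The n = 9 shell has ℓ = 0 through 8; check each.
The (ℓ, m_ℓ) pairs meeting ℓ ≤ 6 and m_ℓ = 2 give: ℓ=2 → 1; ℓ=3 → 1; ℓ=4 → 1; ℓ=5 → 1; ℓ=6 → 1.
Orbitals: 1 + 1 + 1 + 1 + 1 = 5. With m_s fixed to a single value there is one state per orbital, giving 5 states.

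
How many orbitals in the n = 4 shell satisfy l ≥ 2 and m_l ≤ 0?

7

For n = 4, l ranges over 0 … 3.
Contributions: l=2 → 3; l=3 → 4.
Total orbitals: 3 + 4 = 7.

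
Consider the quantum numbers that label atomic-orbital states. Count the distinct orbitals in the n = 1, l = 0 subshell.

1

A subshell has 2l+1 orbitals; with l = 0, that's 1.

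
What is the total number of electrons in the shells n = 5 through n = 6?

122

Shell n has n² orbitals: 5²=25 + 6²=36 = 61 orbitals.
Two spin states per orbital: 2 × 61 = 122 electrons.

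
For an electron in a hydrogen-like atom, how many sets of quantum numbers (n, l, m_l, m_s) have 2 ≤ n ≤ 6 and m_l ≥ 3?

20

Count contributing orbitals for each principal shell:
n=4 → 1; n=5 → 3; n=6 → 6.
Orbitals: 1 + 3 + 6 = 10. Including both spin states (m_s = ±1/2) gives 2 × 10 = 20 states.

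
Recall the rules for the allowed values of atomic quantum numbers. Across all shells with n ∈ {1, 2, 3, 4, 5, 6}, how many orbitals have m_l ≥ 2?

20

Treat each shell separately and count matching orbitals:
n=3 → 1; n=4 → 3; n=5 → 6; n=6 → 10.
Total orbitals: 1 + 3 + 6 + 10 = 20.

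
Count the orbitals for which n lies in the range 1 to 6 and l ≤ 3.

Go shell by shell, enumerating (l, ml) with l ≤ 3:
n=1 → 1; n=2 → 4; n=3 → 9; n=4 → 16; n=5 → 16; n=6 → 16.
Total orbitals: 1 + 4 + 9 + 16 + 16 + 16 = 62.

62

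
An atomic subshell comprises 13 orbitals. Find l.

2l+1 = 13 gives l = 6.

l = 6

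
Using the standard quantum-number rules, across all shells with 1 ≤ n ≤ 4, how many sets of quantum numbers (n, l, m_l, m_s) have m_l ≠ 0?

40

Per-shell orbital counts meeting the constraint:
n=2 → 2; n=3 → 6; n=4 → 12.
Orbitals: 2 + 6 + 12 = 20. Including both spin states (m_s = ±1/2) gives 2 × 20 = 40 states.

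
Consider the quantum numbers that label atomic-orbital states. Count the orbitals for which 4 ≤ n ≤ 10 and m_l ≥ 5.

Treat each shell separately and count matching orbitals:
n=6 → 1; n=7 → 3; n=8 → 6; n=9 → 10; n=10 → 15.
Total orbitals: 1 + 3 + 6 + 10 + 15 = 35.

35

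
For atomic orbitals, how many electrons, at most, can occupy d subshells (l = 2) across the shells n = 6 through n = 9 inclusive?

A d subshell (l = 2) exists for every n ≥ 3, so shells n = 6, 7, 8, 9 each contribute one — 4 subshells.
Since each d subshell holds 2(2·2+1) = 10 electrons, the total is 4 × 10 = 40.

40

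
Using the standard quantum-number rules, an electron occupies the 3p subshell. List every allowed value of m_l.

The 3p subshell has l = 1, and m_l takes every integer from −l to +l. With l = 1 that gives the 3 values -1, 0, 1.

-1, 0, 1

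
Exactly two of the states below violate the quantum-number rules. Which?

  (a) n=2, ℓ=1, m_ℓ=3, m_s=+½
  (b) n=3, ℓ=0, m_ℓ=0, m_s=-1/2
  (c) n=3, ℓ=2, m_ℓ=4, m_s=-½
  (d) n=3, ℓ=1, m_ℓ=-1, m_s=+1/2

(a) and (c)

(a) has |m_ℓ| = 3 > ℓ = 1, violating −ℓ ≤ m_ℓ ≤ ℓ.
(c) has |m_ℓ| = 4 > ℓ = 2, violating −ℓ ≤ m_ℓ ≤ ℓ.
The remaining sets (b), (d) satisfy all four rules.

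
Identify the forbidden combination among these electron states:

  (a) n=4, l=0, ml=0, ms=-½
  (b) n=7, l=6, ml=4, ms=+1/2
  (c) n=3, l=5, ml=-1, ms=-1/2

(c)

(c) has l = 5 ≥ n = 3, violating 0 ≤ l ≤ n−1.
The remaining sets (a), (b) satisfy all four rules.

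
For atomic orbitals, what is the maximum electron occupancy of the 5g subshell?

A subshell with ℓ = 4 has 2ℓ+1 = 9 orbitals, each holding 2 electrons (spin ±1/2), so 9 × 2 = 18.

18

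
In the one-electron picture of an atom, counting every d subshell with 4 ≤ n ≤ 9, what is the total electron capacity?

A d subshell (l = 2) exists for every n ≥ 3, so shells n = 4, 5, 6, 7, 8, 9 each contribute one — 6 subshells.
Since each d subshell holds 2(2·2+1) = 10 electrons, the total is 6 × 10 = 60.

60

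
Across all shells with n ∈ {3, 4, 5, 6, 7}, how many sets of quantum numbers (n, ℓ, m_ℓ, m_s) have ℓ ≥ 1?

260

Work shell by shell — for each n, count the (ℓ, m_ℓ) pairs that satisfy ℓ ≥ 1:
n=3 → 8; n=4 → 15; n=5 → 24; n=6 → 35; n=7 → 48.
Orbitals: 8 + 15 + 24 + 35 + 48 = 130. Including both spin states (m_s = ±1/2) gives 2 × 130 = 260 states.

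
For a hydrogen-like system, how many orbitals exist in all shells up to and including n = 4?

Total orbitals = 1² + 2² + 3² + 4² = 30.

30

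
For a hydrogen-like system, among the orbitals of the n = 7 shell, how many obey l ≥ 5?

With n = 7 the allowed l are 0, 1, …, 6.
The (l, m_l) pairs meeting l ≥ 5 give: l=5 → 11; l=6 → 13.
Total orbitals: 11 + 13 = 24.

24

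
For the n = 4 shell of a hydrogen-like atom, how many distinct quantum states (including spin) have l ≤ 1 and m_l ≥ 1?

Orbitals with l ≤ 1 and m_l ≥ 1, by l: l=1 → 1.
Orbitals: 1. Each orbital carries two spin states, so 1 × 2 = 2 states.

2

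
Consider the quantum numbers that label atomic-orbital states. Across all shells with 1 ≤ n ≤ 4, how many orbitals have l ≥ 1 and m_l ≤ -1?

Count contributing orbitals for each principal shell:
n=2 → 1; n=3 → 3; n=4 → 6.
Total orbitals: 1 + 3 + 6 = 10.

10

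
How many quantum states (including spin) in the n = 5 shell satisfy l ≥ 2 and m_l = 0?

6

With n = 5 the allowed l are 0, 1, …, 4.
Per l-value: l=2 → 1; l=3 → 1; l=4 → 1.
Orbitals: 1 + 1 + 1 = 3. Each orbital carries two spin states, so 3 × 2 = 6 states.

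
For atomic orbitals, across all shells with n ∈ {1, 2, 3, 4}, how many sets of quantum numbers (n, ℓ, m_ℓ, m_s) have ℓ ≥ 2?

34

For each n in the range, tally the orbitals obeying ℓ ≥ 2:
n=3 → 5; n=4 → 12.
Orbitals: 5 + 12 = 17. Including both spin states (m_s = ±1/2) gives 2 × 17 = 34 states.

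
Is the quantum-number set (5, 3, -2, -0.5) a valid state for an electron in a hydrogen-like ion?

Yes

n = 5 is a positive integer. l = 3 satisfies 0 ≤ l ≤ n−1 = 4. m_l = -2 lies in the range −l … +l (here −3 … 3). m_s = -1/2 is one of ±1/2.
All four constraints are satisfied.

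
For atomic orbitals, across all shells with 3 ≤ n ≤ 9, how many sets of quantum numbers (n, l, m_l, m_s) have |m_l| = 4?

Treat each shell separately and count matching orbitals:
n=5 → 2; n=6 → 4; n=7 → 6; n=8 → 8; n=9 → 10.
Orbitals: 2 + 4 + 6 + 8 + 10 = 30. Including both spin states (m_s = ±1/2) gives 2 × 30 = 60 states.

60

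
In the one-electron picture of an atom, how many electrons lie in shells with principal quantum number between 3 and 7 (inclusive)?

Shell n has n² orbitals: 3²=9 + 4²=16 + 5²=25 + 6²=36 + 7²=49 = 135 orbitals.
Two spin states per orbital: 2 × 135 = 270 electrons.

270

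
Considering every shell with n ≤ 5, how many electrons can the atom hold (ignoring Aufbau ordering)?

Total orbitals = 1² + 2² + 3² + 4² + 5² = 55. Doubling for spin gives 110 electrons.

110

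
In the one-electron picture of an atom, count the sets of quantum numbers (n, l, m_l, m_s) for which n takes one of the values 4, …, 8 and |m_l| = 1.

100

Work shell by shell — for each n, count the (l, m_l) pairs that satisfy |m_l| = 1:
n=4 → 6; n=5 → 8; n=6 → 10; n=7 → 12; n=8 → 14.
Orbitals: 6 + 8 + 10 + 12 + 14 = 50. Including both spin states (m_s = ±1/2) gives 2 × 50 = 100 states.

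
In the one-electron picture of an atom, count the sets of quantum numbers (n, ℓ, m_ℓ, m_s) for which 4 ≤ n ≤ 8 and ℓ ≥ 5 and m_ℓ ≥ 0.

80

Treat each shell separately and count matching orbitals:
n=6 → 6; n=7 → 13; n=8 → 21.
Orbitals: 6 + 13 + 21 = 40. Including both spin states (m_s = ±1/2) gives 2 × 40 = 80 states.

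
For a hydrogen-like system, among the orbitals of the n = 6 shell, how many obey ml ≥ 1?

15

With n = 6 the allowed l are 0, 1, …, 5.
Orbitals with ml ≥ 1, by l: l=1 → 1; l=2 → 2; l=3 → 3; l=4 → 4; l=5 → 5.
Total orbitals: 1 + 2 + 3 + 4 + 5 = 15.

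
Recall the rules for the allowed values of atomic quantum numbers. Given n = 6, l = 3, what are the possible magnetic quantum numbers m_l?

-3, -2, -1, 0, 1, 2, 3

m_l takes every integer from −l to +l. With l = 3 that gives the 7 values -3, -2, -1, 0, 1, 2, 3.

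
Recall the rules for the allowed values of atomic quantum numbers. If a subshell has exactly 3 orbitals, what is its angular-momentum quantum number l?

2l+1 = 3 gives l = 1.

l = 1 (p)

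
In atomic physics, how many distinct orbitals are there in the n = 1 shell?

The n = 1 shell contains n² = 1² = 1 orbital.

1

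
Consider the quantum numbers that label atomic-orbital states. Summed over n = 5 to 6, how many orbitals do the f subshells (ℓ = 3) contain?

14

An f subshell (ℓ = 3) exists for every n ≥ 4, so shells n = 5, 6 each contribute one — 2 subshells.
Since each f subshell has 2·3+1 = 7 orbitals, the total is 2 × 7 = 14.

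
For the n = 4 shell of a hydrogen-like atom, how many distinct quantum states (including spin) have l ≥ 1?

30

Orbitals with l ≥ 1, by l: l=1 → 3; l=2 → 5; l=3 → 7.
Orbitals: 3 + 5 + 7 = 15. Each orbital carries two spin states, so 15 × 2 = 30 states.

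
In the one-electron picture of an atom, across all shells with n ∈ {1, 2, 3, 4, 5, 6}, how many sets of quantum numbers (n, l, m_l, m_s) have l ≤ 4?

Go shell by shell, enumerating (l, m_l) with l ≤ 4:
n=1 → 1; n=2 → 4; n=3 → 9; n=4 → 16; n=5 → 25; n=6 → 25.
Orbitals: 1 + 4 + 9 + 16 + 25 + 25 = 80. Including both spin states (m_s = ±1/2) gives 2 × 80 = 160 states.

160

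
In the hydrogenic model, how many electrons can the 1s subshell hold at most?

2

A subshell with ℓ = 0 has 2ℓ+1 = 1 orbital, each holding 2 electrons (spin ±1/2), so 1 × 2 = 2.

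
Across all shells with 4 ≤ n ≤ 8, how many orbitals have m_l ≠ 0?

Go shell by shell, enumerating (l, m_l) with m_l ≠ 0:
n=4 → 12; n=5 → 20; n=6 → 30; n=7 → 42; n=8 → 56.
Total orbitals: 12 + 20 + 30 + 42 + 56 = 160.

160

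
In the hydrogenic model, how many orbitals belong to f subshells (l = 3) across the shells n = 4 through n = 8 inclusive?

An f subshell (l = 3) exists for every n ≥ 4, so shells n = 4, 5, 6, 7, 8 each contribute one — 5 subshells.
Since each f subshell has 2·3+1 = 7 orbitals, the total is 5 × 7 = 35.

35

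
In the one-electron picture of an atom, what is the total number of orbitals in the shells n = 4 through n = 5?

41

Shell n has n² orbitals: 4²=16 + 5²=25 = 41 orbitals.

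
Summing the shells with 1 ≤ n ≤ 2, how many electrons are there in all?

Shell n has n² orbitals: 1²=1 + 2²=4 = 5 orbitals.
Two spin states per orbital: 2 × 5 = 10 electrons.

10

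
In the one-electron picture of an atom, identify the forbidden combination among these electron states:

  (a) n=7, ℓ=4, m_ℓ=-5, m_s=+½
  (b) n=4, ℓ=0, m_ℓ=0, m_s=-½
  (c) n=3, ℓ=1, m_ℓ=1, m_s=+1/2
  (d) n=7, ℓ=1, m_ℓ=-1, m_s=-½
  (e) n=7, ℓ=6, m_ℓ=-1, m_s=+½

(a) has |m_ℓ| = 5 > ℓ = 4, violating −ℓ ≤ m_ℓ ≤ ℓ.
The remaining sets (b), (c), (d), (e) satisfy all four rules.

(a)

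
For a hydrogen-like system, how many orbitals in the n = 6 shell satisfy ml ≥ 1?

15

For n = 6, l ranges over 0 … 5.
Contributions: l=1 → 1; l=2 → 2; l=3 → 3; l=4 → 4; l=5 → 5.
Total orbitals: 1 + 2 + 3 + 4 + 5 = 15.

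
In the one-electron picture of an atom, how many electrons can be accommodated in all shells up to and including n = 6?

182

Total orbitals = 1² + 2² + 3² + 4² + 5² + 6² = 91. Doubling for spin gives 182 electrons.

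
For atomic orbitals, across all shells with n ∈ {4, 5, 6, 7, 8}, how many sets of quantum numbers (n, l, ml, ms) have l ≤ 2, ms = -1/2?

Count contributing orbitals for each principal shell:
n=4 → 9; n=5 → 9; n=6 → 9; n=7 → 9; n=8 → 9.
Orbitals: 9 + 9 + 9 + 9 + 9 = 45. With ms fixed to -1/2 there is one state per orbital, so 45 states.

45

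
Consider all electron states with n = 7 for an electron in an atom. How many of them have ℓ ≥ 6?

Go through ℓ = 0, …, 6 (the values permitted for n = 7).
Contributions: ℓ=6 → 13.
Orbitals: 13. Each orbital carries two spin states, so 13 × 2 = 26 states.

26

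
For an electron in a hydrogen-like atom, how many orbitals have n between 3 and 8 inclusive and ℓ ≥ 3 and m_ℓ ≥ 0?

Count contributing orbitals for each principal shell:
n=4 → 4; n=5 → 9; n=6 → 15; n=7 → 22; n=8 → 30.
Total orbitals: 4 + 9 + 15 + 22 + 30 = 80.

80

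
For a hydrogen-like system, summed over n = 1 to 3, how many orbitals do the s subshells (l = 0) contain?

An s subshell (l = 0) exists for every n ≥ 1, so shells n = 1, 2, 3 each contribute one — 3 subshells.
Since each s subshell has 2·0+1 = 1 orbital, the total is 3 × 1 = 3.

3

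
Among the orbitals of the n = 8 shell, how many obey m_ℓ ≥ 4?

With n = 8 the allowed ℓ are 0, 1, …, 7.
The (ℓ, m_ℓ) pairs meeting m_ℓ ≥ 4 give: ℓ=4 → 1; ℓ=5 → 2; ℓ=6 → 3; ℓ=7 → 4.
Total orbitals: 1 + 2 + 3 + 4 = 10.

10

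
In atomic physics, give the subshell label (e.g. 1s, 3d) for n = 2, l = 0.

2s

l = 0 corresponds to the letter 's', so the subshell is 2s.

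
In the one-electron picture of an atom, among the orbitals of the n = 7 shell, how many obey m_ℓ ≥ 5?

3

With n = 7 the allowed ℓ are 0, 1, …, 6.
Orbitals with m_ℓ ≥ 5, by ℓ: ℓ=5 → 1; ℓ=6 → 2.
Total orbitals: 1 + 2 = 3.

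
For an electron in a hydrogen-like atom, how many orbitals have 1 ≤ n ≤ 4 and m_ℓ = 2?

3

Work shell by shell — for each n, count the (ℓ, m_ℓ) pairs that satisfy m_ℓ = 2:
n=3 → 1; n=4 → 2.
Total orbitals: 1 + 2 = 3.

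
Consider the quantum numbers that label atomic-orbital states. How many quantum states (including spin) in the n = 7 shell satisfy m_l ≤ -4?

Orbitals with m_l ≤ -4, by l: l=4 → 1; l=5 → 2; l=6 → 3.
Orbitals: 1 + 2 + 3 = 6. Each orbital carries two spin states, so 6 × 2 = 12 states.

12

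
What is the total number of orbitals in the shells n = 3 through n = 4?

Shell n has n² orbitals: 3²=9 + 4²=16 = 25 orbitals.

25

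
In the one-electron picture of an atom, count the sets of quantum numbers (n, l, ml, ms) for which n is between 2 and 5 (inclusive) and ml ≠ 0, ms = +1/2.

Treat each shell separately and count matching orbitals:
n=2 → 2; n=3 → 6; n=4 → 12; n=5 → 20.
Orbitals: 2 + 6 + 12 + 20 = 40. With ms fixed to +1/2 there is one state per orbital, so 40 states.

40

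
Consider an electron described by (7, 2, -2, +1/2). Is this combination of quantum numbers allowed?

Yes

n = 7 is a positive integer. ℓ = 2 satisfies 0 ≤ ℓ ≤ n−1 = 6. m_ℓ = -2 lies in the range −ℓ … +ℓ (here −2 … 2). m_s = +1/2 is one of ±1/2.
All four constraints are satisfied.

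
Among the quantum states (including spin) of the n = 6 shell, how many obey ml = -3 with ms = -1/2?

3

For n = 6, l ranges over 0 … 5.
Per l-value: l=3 → 1; l=4 → 1; l=5 → 1.
Orbitals: 1 + 1 + 1 = 3. With ms fixed to a single value there is one state per orbital, giving 3 states.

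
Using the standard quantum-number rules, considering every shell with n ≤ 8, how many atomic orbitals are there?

Total orbitals = 1² + 2² + 3² + 4² + 5² + 6² + 7² + 8² = 204.

204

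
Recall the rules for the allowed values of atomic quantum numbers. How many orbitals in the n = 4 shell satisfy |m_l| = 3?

With n = 4 the allowed l are 0, 1, …, 3.
Contributions: l=3 → 2.
Total orbitals: 2.

2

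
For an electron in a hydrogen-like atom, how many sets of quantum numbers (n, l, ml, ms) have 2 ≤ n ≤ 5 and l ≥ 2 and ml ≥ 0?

44

For each n in the range, tally the orbitals obeying l ≥ 2 and ml ≥ 0:
n=3 → 3; n=4 → 7; n=5 → 12.
Orbitals: 3 + 7 + 12 = 22. Including both spin states (ms = ±1/2) gives 2 × 22 = 44 states.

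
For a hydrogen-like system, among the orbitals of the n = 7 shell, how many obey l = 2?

For n = 7, l ranges over 0 … 6.
Per l-value: l=2 → 5.
Total orbitals: 5.

5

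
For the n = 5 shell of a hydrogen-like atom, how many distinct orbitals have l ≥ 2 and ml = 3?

The n = 5 shell has l = 0 through 4; check each.
Orbitals with l ≥ 2 and ml = 3, by l: l=3 → 1; l=4 → 1.
Total orbitals: 1 + 1 = 2.

2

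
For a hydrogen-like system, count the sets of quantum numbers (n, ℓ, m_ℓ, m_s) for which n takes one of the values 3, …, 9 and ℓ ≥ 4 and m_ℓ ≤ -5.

Go shell by shell, enumerating (ℓ, m_ℓ) with ℓ ≥ 4 and m_ℓ ≤ -5:
n=6 → 1; n=7 → 3; n=8 → 6; n=9 → 10.
Orbitals: 1 + 3 + 6 + 10 = 20. Including both spin states (m_s = ±1/2) gives 2 × 20 = 40 states.

40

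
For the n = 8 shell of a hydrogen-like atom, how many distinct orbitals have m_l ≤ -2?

21

Go through l = 0, …, 7 (the values permitted for n = 8).
Per l-value: l=2 → 1; l=3 → 2; l=4 → 3; l=5 → 4; l=6 → 5; l=7 → 6.
Total orbitals: 1 + 2 + 3 + 4 + 5 + 6 = 21.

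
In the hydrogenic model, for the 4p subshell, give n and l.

n = 4, l = 1

The leading integer gives n = 4; the letter 'p' means l = 1.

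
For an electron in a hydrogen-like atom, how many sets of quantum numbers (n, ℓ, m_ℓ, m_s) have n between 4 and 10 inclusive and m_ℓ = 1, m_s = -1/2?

Treat each shell separately and count matching orbitals:
n=4 → 3; n=5 → 4; n=6 → 5; n=7 → 6; n=8 → 7; n=9 → 8; n=10 → 9.
Orbitals: 3 + 4 + 5 + 6 + 7 + 8 + 9 = 42. With m_s fixed to -1/2 there is one state per orbital, so 42 states.

42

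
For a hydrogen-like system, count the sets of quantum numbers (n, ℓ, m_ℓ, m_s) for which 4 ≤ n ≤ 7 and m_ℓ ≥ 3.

Go shell by shell, enumerating (ℓ, m_ℓ) with m_ℓ ≥ 3:
n=4 → 1; n=5 → 3; n=6 → 6; n=7 → 10.
Orbitals: 1 + 3 + 6 + 10 = 20. Including both spin states (m_s = ±1/2) gives 2 × 20 = 40 states.

40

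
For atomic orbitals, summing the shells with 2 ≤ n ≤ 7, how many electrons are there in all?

278

Shell n has n² orbitals: 2²=4 + 3²=9 + 4²=16 + 5²=25 + 6²=36 + 7²=49 = 139 orbitals.
Two spin states per orbital: 2 × 139 = 278 electrons.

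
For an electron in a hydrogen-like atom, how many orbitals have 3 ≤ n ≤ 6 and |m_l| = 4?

Go shell by shell, enumerating (l, m_l) with |m_l| = 4:
n=5 → 2; n=6 → 4.
Total orbitals: 2 + 4 = 6.

6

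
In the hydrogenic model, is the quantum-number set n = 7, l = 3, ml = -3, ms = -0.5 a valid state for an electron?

n = 7 is a positive integer. l = 3 satisfies 0 ≤ l ≤ n−1 = 6. ml = -3 lies in the range −l … +l (here −3 … 3). ms = -1/2 is one of ±1/2.
All four constraints are satisfied.

Valid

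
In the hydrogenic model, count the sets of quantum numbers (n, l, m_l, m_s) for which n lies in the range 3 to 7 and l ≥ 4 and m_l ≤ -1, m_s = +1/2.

Go shell by shell, enumerating (l, m_l) with l ≥ 4 and m_l ≤ -1:
n=5 → 4; n=6 → 9; n=7 → 15.
Orbitals: 4 + 9 + 15 = 28. With m_s fixed to +1/2 there is one state per orbital, so 28 states.

28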